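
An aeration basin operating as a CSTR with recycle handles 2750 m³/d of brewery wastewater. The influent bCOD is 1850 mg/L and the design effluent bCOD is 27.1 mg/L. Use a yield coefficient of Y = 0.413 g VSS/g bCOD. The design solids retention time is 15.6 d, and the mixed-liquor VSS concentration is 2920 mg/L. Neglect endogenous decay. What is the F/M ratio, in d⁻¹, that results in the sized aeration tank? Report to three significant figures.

V·X = Y·Q·ΔS·θ_c gives V = 0.413 × 2750 × (1850 − 27.1) × 15.6 / 2920 = 11061 m³.
F/M = applied load / biomass = Q·S₀/(V·X) = 2750 × 1850 / (11061 × 2920) = 0.1575 d⁻¹.

F/M ≈ 0.158 d⁻¹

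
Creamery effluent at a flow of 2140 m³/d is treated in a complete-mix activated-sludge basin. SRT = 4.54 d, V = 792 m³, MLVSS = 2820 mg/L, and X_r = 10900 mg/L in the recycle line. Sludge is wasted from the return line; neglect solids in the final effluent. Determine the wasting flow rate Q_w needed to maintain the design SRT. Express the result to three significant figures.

Q_w ≈ 45.1 m³/d

Wasting from the return line (neglecting effluent solids): Q_w = V·X / (θ_c·X_r) = 792.0 × 2820 / (4.54 × 10900) = 45.13 m³/d.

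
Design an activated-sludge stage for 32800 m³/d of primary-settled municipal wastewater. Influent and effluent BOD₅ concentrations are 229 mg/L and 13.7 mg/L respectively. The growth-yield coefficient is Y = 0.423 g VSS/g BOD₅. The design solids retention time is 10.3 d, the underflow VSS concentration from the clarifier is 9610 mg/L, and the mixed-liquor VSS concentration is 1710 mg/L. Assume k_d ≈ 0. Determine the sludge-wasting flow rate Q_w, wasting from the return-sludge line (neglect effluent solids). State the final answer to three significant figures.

Q_w ≈ 311 m³/d

With k_d = 0 the design equation reduces to V = Y Q (S₀−S) θ_c / X = 0.423 × 32800 × (229 − 13.7) × 10.3 / 1710 = 17993 m³.
Wasting from the return line (neglecting effluent solids): Q_w = V·X / (θ_c·X_r) = 17993 × 1710 / (10.3 × 9610) = 310.8 m³/d.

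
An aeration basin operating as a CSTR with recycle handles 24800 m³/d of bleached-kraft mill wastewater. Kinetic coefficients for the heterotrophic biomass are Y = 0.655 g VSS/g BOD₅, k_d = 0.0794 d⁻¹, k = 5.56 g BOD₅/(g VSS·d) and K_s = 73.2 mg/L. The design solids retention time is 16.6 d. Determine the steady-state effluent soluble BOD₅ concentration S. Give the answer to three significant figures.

S ≈ 2.92 mg/L

For a completely mixed reactor with recycle the Lawrence–McCarty relation gives S = K_s·(1 + k_d·θ_c) / [θ_c·(Y·k − k_d) − 1] = 73.2 × (1 + 0.0794 × 16.6) / [16.6 × (0.655 × 5.56 − 0.0794) − 1] = 169.7 / 58.14 = 2.919 mg/L.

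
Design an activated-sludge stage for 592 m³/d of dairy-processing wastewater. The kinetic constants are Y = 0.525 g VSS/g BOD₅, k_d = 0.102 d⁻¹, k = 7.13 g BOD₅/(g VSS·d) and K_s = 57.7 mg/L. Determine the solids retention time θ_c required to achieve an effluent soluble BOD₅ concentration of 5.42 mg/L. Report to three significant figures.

From 1/θ_c = Y·k·S/(K_s + S) − k_d: Y·k·S/(K_s+S) = 0.525 × 7.13 × 5.42 / (57.7 + 5.42) = 0.3214 d⁻¹.
Then 1/θ_c = μ − k_d = 0.3214 − 0.102 = 0.2194 d⁻¹, giving θ_c = 4.557 d.

θ_c ≈ 4.56 d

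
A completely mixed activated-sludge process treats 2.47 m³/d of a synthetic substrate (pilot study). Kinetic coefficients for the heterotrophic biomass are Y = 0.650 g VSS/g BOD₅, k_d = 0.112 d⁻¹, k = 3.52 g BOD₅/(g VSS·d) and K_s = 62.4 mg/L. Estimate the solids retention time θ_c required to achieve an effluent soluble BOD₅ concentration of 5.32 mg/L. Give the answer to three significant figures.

At the target effluent, Y k S/(K_s+S) = 0.650×3.52×5.32/67.72 = 0.1797 d⁻¹.
Then 1/θ_c = μ − k_d = 0.1797 − 0.112 = 0.06774 d⁻¹, giving θ_c = 14.76 d.

θ_c ≈ 14.8 d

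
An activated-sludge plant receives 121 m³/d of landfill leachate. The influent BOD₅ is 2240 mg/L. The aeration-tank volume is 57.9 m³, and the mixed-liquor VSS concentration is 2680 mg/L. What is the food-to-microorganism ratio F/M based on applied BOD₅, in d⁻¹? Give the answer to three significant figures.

F/M = Q·S₀ / (V·X) = 121 × 2240 / (57.90 × 2680) = 1.747 g BOD₅·(g VSS·d)⁻¹.

F/M ≈ 1.75 d⁻¹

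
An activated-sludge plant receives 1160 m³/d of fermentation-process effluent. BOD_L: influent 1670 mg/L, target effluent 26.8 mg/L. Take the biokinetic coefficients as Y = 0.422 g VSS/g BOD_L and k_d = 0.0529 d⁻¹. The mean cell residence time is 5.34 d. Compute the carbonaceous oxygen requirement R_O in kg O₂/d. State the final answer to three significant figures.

The observed yield is Y_obs = Y/(1 + k_d·θ_c) = 0.422 / (1 + 0.0529 × 5.34) = 0.422 / 1.282 = 0.3290 g VSS per g BOD_L removed.
Mass of BOD_L removed per day: Q(S₀ − S) = 1160 × 1643 g/m³ = 1906 kg/d.
Net sludge production P_X = 0.3290 × 1906 = 627.2 kg VSS/d.
Carbonaceous O₂ demand = substrate oxidised − cell-mass equivalent = 1906 − 1.42 × 627.2 = 1015 kg O₂/d.

R_O ≈ 1020 kg O₂/d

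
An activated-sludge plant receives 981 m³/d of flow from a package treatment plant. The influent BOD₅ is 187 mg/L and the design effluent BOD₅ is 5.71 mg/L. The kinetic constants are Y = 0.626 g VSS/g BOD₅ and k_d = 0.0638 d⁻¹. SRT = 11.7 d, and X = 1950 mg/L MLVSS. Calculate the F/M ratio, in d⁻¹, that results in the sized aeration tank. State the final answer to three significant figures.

F/M ≈ 0.246 d⁻¹

Steady-state biomass mass balance: V·X·(1 + k_d·θ_c) = Y·Q·(S₀ − S)·θ_c, so V = 0.626 × 981 × (187 − 5.71) × 11.7 / [1950 × (1 + 0.0638 × 11.7)] = 1.3×10^6 / 3406 = 382.5 m³.
Food-to-microorganism ratio F/M = Q S₀ / (V X) = 981 × 187 / (382.5 × 1950) = 0.2460 d⁻¹.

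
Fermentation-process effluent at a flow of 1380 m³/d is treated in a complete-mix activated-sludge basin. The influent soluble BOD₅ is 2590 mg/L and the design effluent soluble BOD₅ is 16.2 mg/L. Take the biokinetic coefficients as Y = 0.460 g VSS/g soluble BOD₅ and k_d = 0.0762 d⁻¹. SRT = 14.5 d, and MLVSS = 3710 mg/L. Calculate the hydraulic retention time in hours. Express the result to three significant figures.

τ ≈ 52.8 h

Rearranging the biomass balance for a CMAS with decay, V = Y·Q·ΔS·θ_c / [X·(1+k_d θ_c)] = 0.460 × 1380 × (2590 − 16.2) × 14.5 / [3710 × (1 + 0.0762 × 14.5)] = 2.37×10^7 / 7809 = 3034 m³.
Hydraulic retention time τ = V/Q = 3034 / 1380 = 2.198 d = 52.76 h.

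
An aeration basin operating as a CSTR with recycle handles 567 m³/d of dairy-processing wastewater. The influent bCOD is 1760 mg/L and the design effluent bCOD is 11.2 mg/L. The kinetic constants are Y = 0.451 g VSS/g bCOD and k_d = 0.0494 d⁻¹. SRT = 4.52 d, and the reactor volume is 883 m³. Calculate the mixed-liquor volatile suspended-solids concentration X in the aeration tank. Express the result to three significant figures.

X ≈ 1870 mg/L

From V·X·(1 + k_d·θ_c) = Y·Q·(S₀ − S)·θ_c: X = 0.451 × 567 × (1760 − 11.2) × 4.52 / [883 × (1 + 0.0494 × 4.52)] = 1871 mg/L.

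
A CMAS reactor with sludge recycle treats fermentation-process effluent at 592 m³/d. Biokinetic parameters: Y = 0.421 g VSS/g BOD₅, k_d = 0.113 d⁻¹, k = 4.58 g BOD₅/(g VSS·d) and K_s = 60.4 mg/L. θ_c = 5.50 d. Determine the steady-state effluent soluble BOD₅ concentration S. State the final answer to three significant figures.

S ≈ 10.9 mg/L

For a completely mixed reactor with recycle the Lawrence–McCarty relation gives S = K_s·(1 + k_d·θ_c) / [θ_c·(Y·k − k_d) − 1] = 60.4 × (1 + 0.113 × 5.50) / [5.50 × (0.421 × 4.58 − 0.113) − 1] = 97.94 / 8.983 = 10.90 mg/L.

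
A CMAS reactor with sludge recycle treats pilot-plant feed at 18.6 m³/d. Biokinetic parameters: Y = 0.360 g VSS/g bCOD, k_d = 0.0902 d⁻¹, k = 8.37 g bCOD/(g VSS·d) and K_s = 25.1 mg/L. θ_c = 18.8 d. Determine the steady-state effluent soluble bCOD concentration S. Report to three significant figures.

From the Monod/SRT balance for a CMAS, S = K_s·(1+k_d θ_c)/[θ_c·(Y k − k_d) − 1] = 25.1 × (1 + 0.0902 × 18.8) / [18.8 × (0.360 × 8.37 − 0.0902) − 1] = 67.66 / 53.95 = 1.254 mg/L.

S ≈ 1.25 mg/L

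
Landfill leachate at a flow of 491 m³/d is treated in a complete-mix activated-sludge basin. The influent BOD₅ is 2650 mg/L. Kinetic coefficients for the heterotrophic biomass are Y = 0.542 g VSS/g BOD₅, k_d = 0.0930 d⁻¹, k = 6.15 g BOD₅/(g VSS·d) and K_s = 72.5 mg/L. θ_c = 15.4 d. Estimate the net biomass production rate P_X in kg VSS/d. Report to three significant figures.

From the Monod/SRT balance for a CMAS, S = K_s·(1+k_d θ_c)/[θ_c·(Y k − k_d) − 1] = 72.5 × (1 + 0.0930 × 15.4) / [15.4 × (0.542 × 6.15 − 0.0930) − 1] = 176.3 / 48.90 = 3.606 mg/L.
Y_obs = Y / (1 + k_d θ_c) = 0.542 / (1 + 0.0930 × 15.4) = 0.542 / 2.432 = 0.2228.
Substrate removed = Q·(S₀ − S) = 491 m³/d × (2650 − 3.61) g/m³ = 1.3×10^6 g/d = 1299 kg/d.
Biomass produced: P_X = Y_obs·Q·ΔS = 0.2228 × 1299 ≈ 289.6 kg VSS/d.

P_X ≈ 290 kg VSS/d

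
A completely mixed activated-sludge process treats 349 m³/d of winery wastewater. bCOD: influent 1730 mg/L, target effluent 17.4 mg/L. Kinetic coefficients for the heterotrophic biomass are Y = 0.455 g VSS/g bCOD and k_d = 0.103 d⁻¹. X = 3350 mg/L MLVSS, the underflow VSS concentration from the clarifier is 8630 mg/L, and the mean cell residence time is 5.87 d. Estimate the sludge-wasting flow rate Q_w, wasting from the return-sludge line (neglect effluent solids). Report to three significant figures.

Q_w ≈ 19.6 m³/d

Steady-state biomass mass balance: V·X·(1 + k_d·θ_c) = Y·Q·(S₀ − S)·θ_c, so V = 0.455 × 349 × (1730 − 17.4) × 5.87 / [3350 × (1 + 0.103 × 5.87)] = 1.6×10^6 / 5375 = 297.0 m³.
θ_c = V·X/(Q_w·X_r) when wasting from the recycle, so Q_w = V·X/(θ_c·X_r) = 297.0 × 3350 / (5.87 × 8630) = 19.64 m³/d.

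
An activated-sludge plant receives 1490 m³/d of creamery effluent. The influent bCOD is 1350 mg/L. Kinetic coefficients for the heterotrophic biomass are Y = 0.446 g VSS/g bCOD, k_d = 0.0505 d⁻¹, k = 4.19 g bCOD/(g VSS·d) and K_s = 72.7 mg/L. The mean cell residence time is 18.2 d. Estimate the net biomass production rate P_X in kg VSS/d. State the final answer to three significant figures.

P_X ≈ 466 kg VSS/d

Effluent substrate depends only on kinetics and SRT: S = K_s(1 + k_d θ_c) / [θ_c(Yk − k_d) − 1] = 72.7 × (1 + 0.0505 × 18.2) / [18.2 × (0.446 × 4.19 − 0.0505) − 1] = 139.5 / 32.09 = 4.347 mg/L.
Correct the yield for decay: Y_obs = Y/(1 + k_d θ_c) = 0.446 / (1 + 0.0505 × 18.2) = 0.446 / 1.919 = 0.2324.
Q·(S₀ − S) = 1490 × (1350 − 4.35) × 10⁻³ = 2005 kg/d removed.
Net biomass production P_X = Y_obs × Q·(S₀ − S) = 0.2324 × 2005 = 466.0 kg VSS/d.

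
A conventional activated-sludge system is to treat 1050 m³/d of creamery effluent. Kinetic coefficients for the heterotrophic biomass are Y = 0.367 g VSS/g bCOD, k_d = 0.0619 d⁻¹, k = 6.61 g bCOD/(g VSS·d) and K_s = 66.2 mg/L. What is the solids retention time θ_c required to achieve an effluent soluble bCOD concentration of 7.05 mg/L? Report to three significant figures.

θ_c ≈ 5.83 d

Specific growth rate at S = 7.05 mg/L: μ = YkS/(K_s+S) = 0.367·6.61·7.05/(66.2+7.05) = 0.2335 d⁻¹.
θ_c = 1/(μ − k_d) = 1/(0.2335 − 0.0619) = 1/0.1716 = 5.828 d.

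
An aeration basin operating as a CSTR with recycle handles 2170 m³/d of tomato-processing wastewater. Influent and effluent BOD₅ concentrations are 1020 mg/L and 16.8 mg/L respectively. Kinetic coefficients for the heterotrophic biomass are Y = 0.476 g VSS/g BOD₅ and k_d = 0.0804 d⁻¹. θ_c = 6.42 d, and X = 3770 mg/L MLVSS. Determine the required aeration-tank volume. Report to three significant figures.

Steady-state biomass mass balance: V·X·(1 + k_d·θ_c) = Y·Q·(S₀ − S)·θ_c, so V = 0.476 × 2170 × (1020 − 16.8) × 6.42 / [3770 × (1 + 0.0804 × 6.42)] = 6.65×10^6 / 5716 = 1164 m³.

V ≈ 1160 m³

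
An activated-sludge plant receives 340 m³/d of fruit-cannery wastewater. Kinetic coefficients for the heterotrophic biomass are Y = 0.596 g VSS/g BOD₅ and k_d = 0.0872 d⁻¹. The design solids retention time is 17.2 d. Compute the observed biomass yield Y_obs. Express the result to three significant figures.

Y_obs = Y / (1 + k_d θ_c) = 0.596 / (1 + 0.0872 × 17.2) = 0.596 / 2.500 = 0.2384.

Y_obs ≈ 0.238 g VSS/g BOD₅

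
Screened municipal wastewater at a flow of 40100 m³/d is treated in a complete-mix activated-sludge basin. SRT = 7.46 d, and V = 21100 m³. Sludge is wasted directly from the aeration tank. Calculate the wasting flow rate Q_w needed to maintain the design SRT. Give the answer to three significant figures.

Wasting from the aeration tank: Q_w = V / θ_c = 21100 / 7.46 = 2828 m³/d.

Q_w ≈ 2830 m³/d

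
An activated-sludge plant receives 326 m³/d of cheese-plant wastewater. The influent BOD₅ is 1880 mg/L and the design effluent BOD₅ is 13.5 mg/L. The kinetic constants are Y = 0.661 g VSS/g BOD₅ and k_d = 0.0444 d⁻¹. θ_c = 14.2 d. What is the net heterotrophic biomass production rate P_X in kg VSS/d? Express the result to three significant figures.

P_X ≈ 247 kg VSS/d

The observed yield is Y_obs = Y/(1 + k_d·θ_c) = 0.661 / (1 + 0.0444 × 14.2) = 0.661 / 1.630 = 0.4054 g VSS per g BOD₅ removed.
ΔS = 1880 − 13.5 = 1866 mg/L, so the substrate removal rate is 326 × 1866/1000 = 608.5 kg BOD₅/d.
P_X = Y_obs · Q(S₀ − S) = 0.4054 × 608.5 = 246.7 kg VSS/d.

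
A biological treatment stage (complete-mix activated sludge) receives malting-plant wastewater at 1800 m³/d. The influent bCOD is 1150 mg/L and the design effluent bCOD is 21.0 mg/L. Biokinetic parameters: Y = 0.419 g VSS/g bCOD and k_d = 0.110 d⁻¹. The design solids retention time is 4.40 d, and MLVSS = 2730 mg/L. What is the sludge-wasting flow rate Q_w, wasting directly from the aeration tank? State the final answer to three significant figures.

Q_w ≈ 210 m³/d

Steady-state biomass mass balance: V·X·(1 + k_d·θ_c) = Y·Q·(S₀ − S)·θ_c, so V = 0.419 × 1800 × (1150 − 21.0) × 4.40 / [2730 × (1 + 0.110 × 4.40)] = 3.75×10^6 / 4051 = 924.8 m³.
With mixed-liquor wasting, θ_c = V/Q_w, so Q_w = V/θ_c = 924.8/4.40 = 210.2 m³/d.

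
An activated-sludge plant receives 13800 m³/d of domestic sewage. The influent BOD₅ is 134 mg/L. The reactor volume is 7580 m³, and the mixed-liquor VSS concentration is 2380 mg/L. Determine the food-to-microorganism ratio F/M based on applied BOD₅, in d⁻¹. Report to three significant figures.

F/M ≈ 0.103 d⁻¹

F/M = applied load / biomass = Q·S₀/(V·X) = 13800 × 134 / (7580 × 2380) = 0.1025 d⁻¹.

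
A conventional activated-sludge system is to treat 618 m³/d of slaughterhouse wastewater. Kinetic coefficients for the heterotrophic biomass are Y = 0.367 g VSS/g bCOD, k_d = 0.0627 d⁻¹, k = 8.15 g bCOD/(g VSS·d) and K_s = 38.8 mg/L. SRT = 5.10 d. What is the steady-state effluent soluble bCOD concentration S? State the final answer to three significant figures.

For a completely mixed reactor with recycle the Lawrence–McCarty relation gives S = K_s·(1 + k_d·θ_c) / [θ_c·(Y·k − k_d) − 1] = 38.8 × (1 + 0.0627 × 5.10) / [5.10 × (0.367 × 8.15 − 0.0627) − 1] = 51.21 / 13.93 = 3.675 mg/L.

S ≈ 3.67 mg/L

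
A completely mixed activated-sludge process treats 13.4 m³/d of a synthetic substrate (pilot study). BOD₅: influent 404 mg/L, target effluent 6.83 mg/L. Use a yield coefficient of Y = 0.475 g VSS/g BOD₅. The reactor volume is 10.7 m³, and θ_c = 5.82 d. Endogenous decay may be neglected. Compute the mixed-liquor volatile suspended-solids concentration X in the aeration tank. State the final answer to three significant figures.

X ≈ 1380 mg/L

From V·X = Y·Q·(S₀ − S)·θ_c (decay neglected): X = 0.475 × 13.4 × (404 − 6.83) × 5.82 / 10.7 = 1375 mg/L.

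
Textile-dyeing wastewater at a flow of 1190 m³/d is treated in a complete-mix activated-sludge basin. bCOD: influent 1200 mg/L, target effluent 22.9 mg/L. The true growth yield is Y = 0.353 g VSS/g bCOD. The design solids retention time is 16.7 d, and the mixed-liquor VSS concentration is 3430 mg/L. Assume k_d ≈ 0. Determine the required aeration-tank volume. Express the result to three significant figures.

V ≈ 2410 m³

Biomass mass balance (decay neglected): V·X = Y·Q·(S₀ − S)·θ_c, so V = 0.353 × 1190 × (1200 − 22.9) × 16.7 / 3430 = 2407 m³.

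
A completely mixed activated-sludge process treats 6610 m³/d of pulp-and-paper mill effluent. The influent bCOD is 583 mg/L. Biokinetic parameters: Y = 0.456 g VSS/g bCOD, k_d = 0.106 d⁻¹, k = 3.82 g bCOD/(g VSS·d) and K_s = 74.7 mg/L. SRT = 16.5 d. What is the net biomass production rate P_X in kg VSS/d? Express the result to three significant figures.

P_X ≈ 631 kg VSS/d

From the Monod/SRT balance for a CMAS, S = K_s·(1+k_d θ_c)/[θ_c·(Y k − k_d) − 1] = 74.7 × (1 + 0.106 × 16.5) / [16.5 × (0.456 × 3.82 − 0.106) − 1] = 205.4 / 25.99 = 7.900 mg/L.
Observed yield with endogenous decay: Y_obs = Y / (1 + k_d·θ_c) = 0.456 / (1 + 0.106 × 16.5) = 0.456 / 2.749 = 0.1659 g VSS/g bCOD.
Q·(S₀ − S) = 6610 × (583 − 7.90) × 10⁻³ = 3801 kg/d removed.
P_X = Y_obs · Q(S₀ − S) = 0.1659 × 3801 = 630.6 kg VSS/d.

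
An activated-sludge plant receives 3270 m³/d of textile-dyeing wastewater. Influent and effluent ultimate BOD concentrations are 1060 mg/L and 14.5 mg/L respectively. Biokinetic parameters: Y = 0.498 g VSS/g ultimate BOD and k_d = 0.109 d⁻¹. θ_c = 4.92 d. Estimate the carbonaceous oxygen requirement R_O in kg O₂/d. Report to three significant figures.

The observed yield is Y_obs = Y/(1 + k_d·θ_c) = 0.498 / (1 + 0.109 × 4.92) = 0.498 / 1.536 = 0.3242 g VSS per g ultimate BOD removed.
ΔS = 1060 − 14.5 = 1046 mg/L, so the substrate removal rate is 3270 × 1046/1000 = 3419 kg ultimate BOD/d.
Net sludge production P_X = 0.3242 × 3419 = 1108 kg VSS/d.
R_O = Q·ΔS − 1.42 P_X = 3419 − 1574 = 1845 kg O₂/d.

R_O ≈ 1850 kg O₂/d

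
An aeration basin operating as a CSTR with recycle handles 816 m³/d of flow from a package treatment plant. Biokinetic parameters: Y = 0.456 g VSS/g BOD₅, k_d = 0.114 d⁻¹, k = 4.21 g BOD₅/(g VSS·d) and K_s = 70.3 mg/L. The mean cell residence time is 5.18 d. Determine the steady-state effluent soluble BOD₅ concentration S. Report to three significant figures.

S ≈ 13.4 mg/L

From the Monod/SRT balance for a CMAS, S = K_s·(1+k_d θ_c)/[θ_c·(Y k − k_d) − 1] = 70.3 × (1 + 0.114 × 5.18) / [5.18 × (0.456 × 4.21 − 0.114) − 1] = 111.8 / 8.354 = 13.38 mg/L.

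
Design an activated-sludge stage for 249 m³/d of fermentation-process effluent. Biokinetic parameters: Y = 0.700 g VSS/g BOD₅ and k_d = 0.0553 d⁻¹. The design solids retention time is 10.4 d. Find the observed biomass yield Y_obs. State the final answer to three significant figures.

Y_obs ≈ 0.444 g VSS/g BOD₅

Y_obs = Y / (1 + k_d θ_c) = 0.700 / (1 + 0.0553 × 10.4) = 0.700 / 1.575 = 0.4444.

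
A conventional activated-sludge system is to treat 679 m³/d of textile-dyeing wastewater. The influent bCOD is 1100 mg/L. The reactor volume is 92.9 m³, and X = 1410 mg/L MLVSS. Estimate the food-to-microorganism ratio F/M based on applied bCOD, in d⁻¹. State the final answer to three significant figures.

Food-to-microorganism ratio F/M = Q S₀ / (V X) = 679 × 1100 / (92.90 × 1410) = 5.702 d⁻¹.

F/M ≈ 5.70 d⁻¹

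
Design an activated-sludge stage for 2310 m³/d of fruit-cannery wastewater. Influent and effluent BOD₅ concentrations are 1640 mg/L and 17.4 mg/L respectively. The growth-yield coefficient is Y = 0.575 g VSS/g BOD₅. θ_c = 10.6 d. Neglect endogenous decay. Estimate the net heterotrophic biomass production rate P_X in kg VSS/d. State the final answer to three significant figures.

No decay correction is needed, so Y_obs = Y = 0.575.
Substrate removed = Q·(S₀ − S) = 2310 m³/d × (1640 − 17.4) g/m³ = 3.75×10^6 g/d = 3748 kg/d.
Net biomass production P_X = Y_obs × Q·(S₀ − S) = 0.5750 × 3748 = 2155 kg VSS/d.

P_X ≈ 2160 kg VSS/d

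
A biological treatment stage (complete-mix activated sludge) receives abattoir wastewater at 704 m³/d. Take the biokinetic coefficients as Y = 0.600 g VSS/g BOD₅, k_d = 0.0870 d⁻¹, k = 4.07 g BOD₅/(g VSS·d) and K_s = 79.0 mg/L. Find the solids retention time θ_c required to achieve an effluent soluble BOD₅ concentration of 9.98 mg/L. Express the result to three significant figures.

θ_c ≈ 5.35 d

At the target effluent, Y k S/(K_s+S) = 0.600×4.07×9.98/88.98 = 0.2739 d⁻¹.
θ_c = 1/(μ − k_d) = 1/(0.2739 − 0.0870) = 1/0.1869 = 5.351 d.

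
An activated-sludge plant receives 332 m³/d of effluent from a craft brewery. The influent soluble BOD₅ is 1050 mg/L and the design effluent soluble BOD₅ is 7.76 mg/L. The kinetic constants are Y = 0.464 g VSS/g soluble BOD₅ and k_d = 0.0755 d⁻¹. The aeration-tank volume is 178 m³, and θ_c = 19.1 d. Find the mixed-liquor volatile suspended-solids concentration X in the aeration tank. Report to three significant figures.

Solving the biomass balance for X: X = Y Q (S₀−S) θ_c / [V (1+k_d θ_c)] = 0.464 × 332 × (1050 − 7.76) × 19.1 / [178 × (1 + 0.0755 × 19.1)] = 7055 mg/L.

X ≈ 7050 mg/L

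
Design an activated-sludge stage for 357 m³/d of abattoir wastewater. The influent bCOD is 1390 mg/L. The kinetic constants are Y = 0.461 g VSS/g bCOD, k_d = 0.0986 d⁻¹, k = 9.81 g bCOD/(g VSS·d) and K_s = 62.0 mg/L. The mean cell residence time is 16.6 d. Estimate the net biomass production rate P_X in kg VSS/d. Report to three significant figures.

P_X ≈ 86.6 kg VSS/d

Effluent substrate depends only on kinetics and SRT: S = K_s(1 + k_d θ_c) / [θ_c(Yk − k_d) − 1] = 62.0 × (1 + 0.0986 × 16.6) / [16.6 × (0.461 × 9.81 − 0.0986) − 1] = 163.5 / 72.44 = 2.257 mg/L.
The observed yield is Y_obs = Y/(1 + k_d·θ_c) = 0.461 / (1 + 0.0986 × 16.6) = 0.461 / 2.637 = 0.1748 g VSS per g bCOD removed.
ΔS = 1390 − 2.26 = 1388 mg/L, so the substrate removal rate is 357 × 1388/1000 = 495.4 kg bCOD/d.
Biomass produced: P_X = Y_obs·Q·ΔS = 0.1748 × 495.4 ≈ 86.62 kg VSS/d.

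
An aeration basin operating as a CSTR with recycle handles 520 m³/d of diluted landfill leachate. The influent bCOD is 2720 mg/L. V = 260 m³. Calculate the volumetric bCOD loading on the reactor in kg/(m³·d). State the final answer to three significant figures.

L_v ≈ 5.44 kg bCOD/(m³·d)

L_v = Q S₀ / V = 520 × 2720 × 10⁻³ / 260.0 = 5.440 kg/(m³·d).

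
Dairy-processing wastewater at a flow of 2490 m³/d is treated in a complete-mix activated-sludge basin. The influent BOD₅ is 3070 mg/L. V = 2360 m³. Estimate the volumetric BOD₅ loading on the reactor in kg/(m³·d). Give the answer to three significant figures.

Applied BOD₅ load per unit volume = Q·S₀/V = (2490 × 3070/1000)/2360 = 3.239 kg BOD₅·m⁻³·d⁻¹.

L_v ≈ 3.24 kg BOD₅/(m³·d)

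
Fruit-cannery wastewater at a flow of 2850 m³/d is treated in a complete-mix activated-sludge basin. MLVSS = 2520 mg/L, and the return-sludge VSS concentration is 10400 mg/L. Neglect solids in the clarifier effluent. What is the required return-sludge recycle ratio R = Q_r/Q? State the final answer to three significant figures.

R ≈ 0.320

Solids balance on the clarifier gives (1+R)X = R·X_r, so R = X/(X_r − X) = 2520 / (10400 − 2520) = 0.3198.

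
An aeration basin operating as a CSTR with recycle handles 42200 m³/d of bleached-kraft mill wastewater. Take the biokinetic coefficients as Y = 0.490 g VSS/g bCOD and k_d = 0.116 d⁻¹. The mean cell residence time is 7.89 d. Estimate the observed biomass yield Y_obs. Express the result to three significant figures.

Observed yield with endogenous decay: Y_obs = Y / (1 + k_d·θ_c) = 0.490 / (1 + 0.116 × 7.89) = 0.490 / 1.915 = 0.2558 g VSS/g bCOD.

Y_obs ≈ 0.256 g VSS/g bCOD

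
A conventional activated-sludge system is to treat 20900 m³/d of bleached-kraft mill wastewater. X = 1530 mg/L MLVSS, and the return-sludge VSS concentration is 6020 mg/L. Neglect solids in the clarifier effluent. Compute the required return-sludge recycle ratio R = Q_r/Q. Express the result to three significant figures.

R ≈ 0.341

Solids balance on the clarifier gives (1+R)X = R·X_r, so R = X/(X_r − X) = 1530 / (6020 − 1530) = 0.3408.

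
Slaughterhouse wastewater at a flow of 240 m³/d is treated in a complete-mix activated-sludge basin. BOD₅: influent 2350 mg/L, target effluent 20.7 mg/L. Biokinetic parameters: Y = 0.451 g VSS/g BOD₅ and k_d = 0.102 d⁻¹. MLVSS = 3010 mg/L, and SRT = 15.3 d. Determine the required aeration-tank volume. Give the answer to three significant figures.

From the SRT design equation V = Y Q (S₀−S) θ_c / [X (1 + k_d θ_c)] = 0.451 × 240 × (2350 − 20.7) × 15.3 / [3010 × (1 + 0.102 × 15.3)] = 3.86×10^6 / 7707 = 500.5 m³.

V ≈ 500 m³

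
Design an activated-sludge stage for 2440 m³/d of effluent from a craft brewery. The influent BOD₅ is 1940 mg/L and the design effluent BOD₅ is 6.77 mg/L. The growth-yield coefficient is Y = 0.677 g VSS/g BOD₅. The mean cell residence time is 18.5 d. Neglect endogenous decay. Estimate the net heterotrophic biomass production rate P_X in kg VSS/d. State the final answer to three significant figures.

With endogenous decay neglected, the observed yield equals the true yield: Y_obs = Y = 0.677 g VSS/g BOD₅.
ΔS = 1940 − 6.77 = 1933 mg/L, so the substrate removal rate is 2440 × 1933/1000 = 4717 kg BOD₅/d.
So the net sludge growth is P_X = 0.6770 × 4717 = 3193 kg VSS/d.

P_X ≈ 3190 kg VSS/d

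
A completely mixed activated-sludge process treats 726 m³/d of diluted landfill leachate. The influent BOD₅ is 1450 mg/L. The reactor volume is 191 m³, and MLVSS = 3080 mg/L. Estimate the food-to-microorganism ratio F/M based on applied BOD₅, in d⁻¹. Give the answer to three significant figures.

Food-to-microorganism ratio F/M = Q S₀ / (V X) = 726 × 1450 / (191.0 × 3080) = 1.789 d⁻¹.

F/M ≈ 1.79 d⁻¹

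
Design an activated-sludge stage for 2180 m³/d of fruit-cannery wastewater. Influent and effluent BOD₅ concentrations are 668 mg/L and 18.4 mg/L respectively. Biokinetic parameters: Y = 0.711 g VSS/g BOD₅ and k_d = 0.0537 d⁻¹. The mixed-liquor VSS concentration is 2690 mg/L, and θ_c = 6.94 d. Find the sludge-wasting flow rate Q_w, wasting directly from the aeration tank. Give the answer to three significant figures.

Q_w ≈ 273 m³/d

Rearranging the biomass balance for a CMAS with decay, V = Y·Q·ΔS·θ_c / [X·(1+k_d θ_c)] = 0.711 × 2180 × (668 − 18.4) × 6.94 / [2690 × (1 + 0.0537 × 6.94)] = 6.99×10^6 / 3693 = 1892 m³.
For wasting at MLVSS concentration, Q_w = V/θ_c = 1892/6.94 = 272.7 m³/d.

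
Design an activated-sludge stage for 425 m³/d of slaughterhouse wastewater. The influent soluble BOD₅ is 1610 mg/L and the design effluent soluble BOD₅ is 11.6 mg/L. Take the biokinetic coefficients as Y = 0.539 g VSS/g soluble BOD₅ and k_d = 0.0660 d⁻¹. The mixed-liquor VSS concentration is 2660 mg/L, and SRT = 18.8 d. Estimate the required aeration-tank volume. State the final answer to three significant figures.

From the SRT design equation V = Y Q (S₀−S) θ_c / [X (1 + k_d θ_c)] = 0.539 × 425 × (1610 − 11.6) × 18.8 / [2660 × (1 + 0.0660 × 18.8)] = 6.88×10^6 / 5961 = 1155 m³.

V ≈ 1150 m³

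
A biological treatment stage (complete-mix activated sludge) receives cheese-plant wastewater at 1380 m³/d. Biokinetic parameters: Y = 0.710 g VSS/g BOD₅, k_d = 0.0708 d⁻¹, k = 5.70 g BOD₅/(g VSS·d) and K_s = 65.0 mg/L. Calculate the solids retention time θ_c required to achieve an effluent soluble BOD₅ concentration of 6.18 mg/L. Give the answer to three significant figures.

At the target effluent, Y k S/(K_s+S) = 0.710×5.70×6.18/71.18 = 0.3514 d⁻¹.
Then 1/θ_c = μ − k_d = 0.3514 − 0.0708 = 0.2806 d⁻¹, giving θ_c = 3.564 d.

θ_c ≈ 3.56 d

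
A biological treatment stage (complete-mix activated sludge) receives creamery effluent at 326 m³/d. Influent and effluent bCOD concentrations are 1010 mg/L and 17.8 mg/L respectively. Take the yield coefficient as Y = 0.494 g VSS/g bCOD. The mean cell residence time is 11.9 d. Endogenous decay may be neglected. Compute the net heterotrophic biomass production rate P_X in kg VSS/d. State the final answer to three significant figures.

Since k_d ≈ 0, Y_obs = Y = 0.494 g VSS/g bCOD.
Mass of bCOD removed per day: Q(S₀ − S) = 326 × 992.2 g/m³ = 323.5 kg/d.
So the net sludge growth is P_X = 0.4940 × 323.5 = 159.8 kg VSS/d.

P_X ≈ 160 kg VSS/d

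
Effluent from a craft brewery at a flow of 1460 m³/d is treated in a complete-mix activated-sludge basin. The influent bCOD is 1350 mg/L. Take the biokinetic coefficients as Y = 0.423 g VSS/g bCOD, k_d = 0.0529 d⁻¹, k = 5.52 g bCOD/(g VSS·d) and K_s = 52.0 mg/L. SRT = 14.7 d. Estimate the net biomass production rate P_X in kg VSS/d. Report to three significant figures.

For a completely mixed reactor with recycle the Lawrence–McCarty relation gives S = K_s·(1 + k_d·θ_c) / [θ_c·(Y·k − k_d) − 1] = 52.0 × (1 + 0.0529 × 14.7) / [14.7 × (0.423 × 5.52 − 0.0529) − 1] = 92.44 / 32.55 = 2.840 mg/L.
Observed yield with endogenous decay: Y_obs = Y / (1 + k_d·θ_c) = 0.423 / (1 + 0.0529 × 14.7) = 0.423 / 1.778 = 0.2380 g VSS/g bCOD.
ΔS = 1350 − 2.84 = 1347 mg/L, so the substrate removal rate is 1460 × 1347/1000 = 1967 kg bCOD/d.
Net biomass production P_X = Y_obs × Q·(S₀ − S) = 0.2380 × 1967 = 468.0 kg VSS/d.

P_X ≈ 468 kg VSS/d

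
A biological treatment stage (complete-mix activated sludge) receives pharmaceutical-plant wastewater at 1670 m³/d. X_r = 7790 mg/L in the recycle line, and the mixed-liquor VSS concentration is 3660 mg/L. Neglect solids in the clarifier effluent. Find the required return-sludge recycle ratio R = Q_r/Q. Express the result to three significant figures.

R ≈ 0.886

R = Q_r/Q = X/(X_r − X) = 3660 / (7790 − 3660) = 0.8862.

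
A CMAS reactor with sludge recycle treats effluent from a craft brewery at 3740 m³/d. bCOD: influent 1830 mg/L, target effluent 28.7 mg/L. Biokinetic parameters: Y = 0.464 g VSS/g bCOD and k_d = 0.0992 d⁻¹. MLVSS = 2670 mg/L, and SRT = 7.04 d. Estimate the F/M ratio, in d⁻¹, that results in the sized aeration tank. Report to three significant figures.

Rearranging the biomass balance for a CMAS with decay, V = Y·Q·ΔS·θ_c / [X·(1+k_d θ_c)] = 0.464 × 3740 × (1830 − 28.7) × 7.04 / [2670 × (1 + 0.0992 × 7.04)] = 2.2×10^7 / 4535 = 4853 m³.
F/M = Q·S₀ / (V·X) = 3740 × 1830 / (4853 × 2670) = 0.5282 g bCOD·(g VSS·d)⁻¹.

F/M ≈ 0.528 d⁻¹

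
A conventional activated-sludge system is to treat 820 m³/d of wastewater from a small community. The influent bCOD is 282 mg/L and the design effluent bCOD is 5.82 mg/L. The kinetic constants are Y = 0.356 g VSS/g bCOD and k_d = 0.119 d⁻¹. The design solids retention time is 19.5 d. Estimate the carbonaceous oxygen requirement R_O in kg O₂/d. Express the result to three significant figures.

R_O ≈ 192 kg O₂/d

The observed yield is Y_obs = Y/(1 + k_d·θ_c) = 0.356 / (1 + 0.119 × 19.5) = 0.356 / 3.321 = 0.1072 g VSS per g bCOD removed.
Mass of bCOD removed per day: Q(S₀ − S) = 820 × 276.2 g/m³ = 226.5 kg/d.
P_X = Y_obs·Q·(S₀ − S) = 0.1072 × 226.5 = 24.28 kg VSS/d.
Carbonaceous O₂ demand = substrate oxidised − cell-mass equivalent = 226.5 − 1.42 × 24.28 = 192.0 kg O₂/d.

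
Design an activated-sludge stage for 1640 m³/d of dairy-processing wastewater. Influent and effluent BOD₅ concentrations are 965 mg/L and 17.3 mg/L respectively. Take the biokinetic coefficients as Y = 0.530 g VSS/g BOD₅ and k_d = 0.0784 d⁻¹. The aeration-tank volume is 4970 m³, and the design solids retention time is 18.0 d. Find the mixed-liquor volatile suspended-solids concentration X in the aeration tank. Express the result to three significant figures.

X ≈ 1240 mg/L

X = Y·Q·ΔS·θ_c / [V·(1 + k_d θ_c)] = 0.530 × 1640 × (965 − 17.3) × 18.0 / [4970 × (1 + 0.0784 × 18.0)] = 1237 mg/L.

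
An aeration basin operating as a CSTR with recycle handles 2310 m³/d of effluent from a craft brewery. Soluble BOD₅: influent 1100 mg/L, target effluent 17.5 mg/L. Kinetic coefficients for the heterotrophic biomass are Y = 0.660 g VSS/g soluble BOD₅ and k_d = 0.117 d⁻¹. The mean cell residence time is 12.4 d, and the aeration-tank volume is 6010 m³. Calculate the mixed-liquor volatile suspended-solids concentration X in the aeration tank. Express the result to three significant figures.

X = Y·Q·ΔS·θ_c / [V·(1 + k_d θ_c)] = 0.660 × 2310 × (1100 − 17.5) × 12.4 / [6010 × (1 + 0.117 × 12.4)] = 1389 mg/L.

X ≈ 1390 mg/L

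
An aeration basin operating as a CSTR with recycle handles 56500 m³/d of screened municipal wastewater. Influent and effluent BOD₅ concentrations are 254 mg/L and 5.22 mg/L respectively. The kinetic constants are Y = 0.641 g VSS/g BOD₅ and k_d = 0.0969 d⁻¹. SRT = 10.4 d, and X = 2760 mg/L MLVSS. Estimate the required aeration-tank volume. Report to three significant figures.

V ≈ 16900 m³

Steady-state biomass mass balance: V·X·(1 + k_d·θ_c) = Y·Q·(S₀ − S)·θ_c, so V = 0.641 × 56500 × (254 − 5.22) × 10.4 / [2760 × (1 + 0.0969 × 10.4)] = 9.37×10^7 / 5541 = 16910 m³.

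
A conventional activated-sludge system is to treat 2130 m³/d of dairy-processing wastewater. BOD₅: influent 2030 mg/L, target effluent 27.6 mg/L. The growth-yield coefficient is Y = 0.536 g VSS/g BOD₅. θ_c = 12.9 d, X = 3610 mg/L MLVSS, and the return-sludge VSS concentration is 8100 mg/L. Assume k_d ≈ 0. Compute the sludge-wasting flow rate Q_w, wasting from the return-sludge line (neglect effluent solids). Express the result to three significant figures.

V·X = Y·Q·ΔS·θ_c gives V = 0.536 × 2130 × (2030 − 27.6) × 12.9 / 3610 = 8169 m³.
Q_w = (V·X)/(θ_c X_r) = 8169 × 3610 / (12.9 × 8100) = 282.2 m³/d.

Q_w ≈ 282 m³/d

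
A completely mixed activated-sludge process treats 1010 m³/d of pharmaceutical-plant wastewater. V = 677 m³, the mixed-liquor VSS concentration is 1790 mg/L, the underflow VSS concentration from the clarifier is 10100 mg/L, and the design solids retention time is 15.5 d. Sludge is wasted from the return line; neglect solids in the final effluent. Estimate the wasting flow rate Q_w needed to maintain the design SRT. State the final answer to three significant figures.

Q_w ≈ 7.74 m³/d

Q_w = (V·X)/(θ_c X_r) = 677.0 × 1790 / (15.5 × 10100) = 7.741 m³/d.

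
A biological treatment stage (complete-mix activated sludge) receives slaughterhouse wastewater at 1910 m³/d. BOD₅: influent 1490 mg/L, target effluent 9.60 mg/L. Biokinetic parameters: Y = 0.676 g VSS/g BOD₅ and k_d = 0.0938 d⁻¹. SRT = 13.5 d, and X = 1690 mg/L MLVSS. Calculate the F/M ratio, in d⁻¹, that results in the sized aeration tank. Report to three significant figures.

F/M ≈ 0.250 d⁻¹

Steady-state biomass mass balance: V·X·(1 + k_d·θ_c) = Y·Q·(S₀ − S)·θ_c, so V = 0.676 × 1910 × (1490 − 9.60) × 13.5 / [1690 × (1 + 0.0938 × 13.5)] = 2.58×10^7 / 3830 = 6737 m³.
Food-to-microorganism ratio F/M = Q S₀ / (V X) = 1910 × 1490 / (6737 × 1690) = 0.2499 d⁻¹.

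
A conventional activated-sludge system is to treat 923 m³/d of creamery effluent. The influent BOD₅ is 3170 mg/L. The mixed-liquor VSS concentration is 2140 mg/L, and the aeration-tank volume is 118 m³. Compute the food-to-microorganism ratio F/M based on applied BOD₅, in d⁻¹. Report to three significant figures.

F/M ≈ 11.6 d⁻¹

F/M = Q·S₀ / (V·X) = 923 × 3170 / (118.0 × 2140) = 11.59 g BOD₅·(g VSS·d)⁻¹.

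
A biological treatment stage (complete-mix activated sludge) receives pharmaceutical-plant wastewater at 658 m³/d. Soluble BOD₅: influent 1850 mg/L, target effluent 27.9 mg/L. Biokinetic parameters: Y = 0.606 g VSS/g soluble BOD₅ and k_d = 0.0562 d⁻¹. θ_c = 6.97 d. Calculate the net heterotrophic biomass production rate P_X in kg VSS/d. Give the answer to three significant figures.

Y_obs = Y / (1 + k_d θ_c) = 0.606 / (1 + 0.0562 × 6.97) = 0.606 / 1.392 = 0.4354.
Q·(S₀ − S) = 658 × (1850 − 27.9) × 10⁻³ = 1199 kg/d removed.
Biomass produced: P_X = Y_obs·Q·ΔS = 0.4354 × 1199 ≈ 522.1 kg VSS/d.

P_X ≈ 522 kg VSS/d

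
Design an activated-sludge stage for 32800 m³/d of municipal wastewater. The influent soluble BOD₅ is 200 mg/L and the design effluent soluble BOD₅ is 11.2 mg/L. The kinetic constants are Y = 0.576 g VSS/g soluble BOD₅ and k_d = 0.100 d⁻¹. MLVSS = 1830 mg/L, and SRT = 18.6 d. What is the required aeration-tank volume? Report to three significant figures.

V ≈ 12700 m³

Rearranging the biomass balance for a CMAS with decay, V = Y·Q·ΔS·θ_c / [X·(1+k_d θ_c)] = 0.576 × 32800 × (200 − 11.2) × 18.6 / [1830 × (1 + 0.100 × 18.6)] = 6.63×10^7 / 5234 = 12676 m³.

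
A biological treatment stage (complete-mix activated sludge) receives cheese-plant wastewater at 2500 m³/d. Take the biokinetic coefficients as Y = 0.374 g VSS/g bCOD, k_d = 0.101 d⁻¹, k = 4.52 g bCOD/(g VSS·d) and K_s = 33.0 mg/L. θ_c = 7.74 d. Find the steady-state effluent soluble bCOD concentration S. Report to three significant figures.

S ≈ 5.20 mg/L

From the Monod/SRT balance for a CMAS, S = K_s·(1+k_d θ_c)/[θ_c·(Y k − k_d) − 1] = 33.0 × (1 + 0.101 × 7.74) / [7.74 × (0.374 × 4.52 − 0.101) − 1] = 58.80 / 11.30 = 5.202 mg/L.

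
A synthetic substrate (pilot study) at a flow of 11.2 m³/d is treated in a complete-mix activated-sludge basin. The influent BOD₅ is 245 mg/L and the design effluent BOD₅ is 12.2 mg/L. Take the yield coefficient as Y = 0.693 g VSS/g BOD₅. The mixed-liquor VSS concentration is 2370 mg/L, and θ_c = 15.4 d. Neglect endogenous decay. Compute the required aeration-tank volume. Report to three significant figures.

V ≈ 11.7 m³

V·X = Y·Q·ΔS·θ_c gives V = 0.693 × 11.2 × (245 − 12.2) × 15.4 / 2370 = 11.74 m³.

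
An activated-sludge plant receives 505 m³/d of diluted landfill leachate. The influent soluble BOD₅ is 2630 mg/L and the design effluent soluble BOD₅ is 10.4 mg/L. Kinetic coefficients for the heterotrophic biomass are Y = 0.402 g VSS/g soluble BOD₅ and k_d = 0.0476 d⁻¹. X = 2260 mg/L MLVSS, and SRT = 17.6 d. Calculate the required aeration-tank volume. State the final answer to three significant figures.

V ≈ 2250 m³

Rearranging the biomass balance for a CMAS with decay, V = Y·Q·ΔS·θ_c / [X·(1+k_d θ_c)] = 0.402 × 505 × (2630 − 10.4) × 17.6 / [2260 × (1 + 0.0476 × 17.6)] = 9.36×10^6 / 4153 = 2254 m³.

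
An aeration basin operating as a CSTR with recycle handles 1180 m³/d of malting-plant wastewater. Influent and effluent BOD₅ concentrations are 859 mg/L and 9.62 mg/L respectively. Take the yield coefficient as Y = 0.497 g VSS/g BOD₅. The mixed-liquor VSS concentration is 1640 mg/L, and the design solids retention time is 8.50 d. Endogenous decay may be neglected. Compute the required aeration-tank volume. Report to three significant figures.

V ≈ 2580 m³

With k_d = 0 the design equation reduces to V = Y Q (S₀−S) θ_c / X = 0.497 × 1180 × (859 − 9.62) × 8.50 / 1640 = 2582 m³.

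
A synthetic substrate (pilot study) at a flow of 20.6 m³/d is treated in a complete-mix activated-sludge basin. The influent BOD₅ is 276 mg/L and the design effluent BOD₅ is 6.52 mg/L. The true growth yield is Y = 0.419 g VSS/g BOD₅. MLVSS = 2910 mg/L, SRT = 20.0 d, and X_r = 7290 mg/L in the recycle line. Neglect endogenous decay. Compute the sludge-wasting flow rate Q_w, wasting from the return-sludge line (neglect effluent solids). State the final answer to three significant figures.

Biomass mass balance (decay neglected): V·X = Y·Q·(S₀ − S)·θ_c, so V = 0.419 × 20.6 × (276 − 6.52) × 20.0 / 2910 = 15.99 m³.
Q_w = (V·X)/(θ_c X_r) = 15.99 × 2910 / (20.0 × 7290) = 0.3191 m³/d.

Q_w ≈ 0.319 m³/d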